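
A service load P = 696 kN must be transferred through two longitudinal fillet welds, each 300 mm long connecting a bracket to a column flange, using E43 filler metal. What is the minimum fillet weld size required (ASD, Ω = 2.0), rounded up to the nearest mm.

w = 13 mm

E43XX → F_EXX = 430 MPa.
Total weld length L = 600 mm.
Required throat t_e = P × Ω / (0.6 F_EXX × L) = 696 × 2.0 / (0.6 × 430 × 600 × 10⁻³) = 8.992 mm.
Required leg w = t_e / 0.707 = 12.72 mm → use 13 mm.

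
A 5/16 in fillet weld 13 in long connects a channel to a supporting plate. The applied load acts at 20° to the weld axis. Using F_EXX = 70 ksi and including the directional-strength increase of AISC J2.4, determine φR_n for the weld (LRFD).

φR_n ≈ 99.5 kips

t_e = 0.707 × 0.3125 = 0.2209 in; A_we = 0.2209 × 13 = 2.872 in².
Directional factor: 1.0 + 0.5 sin^1.5(20°) = 1.1.
F_nw = 0.6 × 70 × 1.1 = 46.2 ksi.
φR_n = 0.75 × 46.2 × 2.872 = 99.52 kips.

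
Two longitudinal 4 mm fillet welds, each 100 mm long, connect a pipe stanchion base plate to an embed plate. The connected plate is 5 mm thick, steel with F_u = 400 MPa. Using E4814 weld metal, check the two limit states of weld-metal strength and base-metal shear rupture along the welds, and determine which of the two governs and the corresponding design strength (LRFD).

E48XX → F_EXX = 480 MPa.
t_e = 0.707 × 4 = 2.828 mm; L = 200 mm.
Weld metal: φR_n = 0.75 × 0.6 × 480 × 2.828 × 200 × 10⁻³ = 122.2 kN.
Base metal (shear rupture): φR_n = 0.75 × 0.6 × 400 × 5 × 200 × 10⁻³ = 180 kN.
Governing: weld metal.

φR_n ≈ 122 kN (weld metal governs)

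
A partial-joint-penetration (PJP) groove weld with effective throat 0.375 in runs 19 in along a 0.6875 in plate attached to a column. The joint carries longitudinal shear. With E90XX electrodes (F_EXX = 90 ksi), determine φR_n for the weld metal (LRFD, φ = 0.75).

φR_n ≈ 289 kip

Effective throat (given) t_e = 0.375 in.
A_we = 0.375 × 19 = 7.125 in².
F_nw = 0.6 F_EXX = 54 ksi.
φR_n = 0.75 × 54 × 7.125 = 288.6 kip.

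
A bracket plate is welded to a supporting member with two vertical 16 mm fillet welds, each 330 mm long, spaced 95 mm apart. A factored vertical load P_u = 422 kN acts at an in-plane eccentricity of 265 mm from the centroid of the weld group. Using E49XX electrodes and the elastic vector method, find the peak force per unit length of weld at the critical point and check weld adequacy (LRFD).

E49XX → F_EXX = 490 MPa.
Total weld length L_w = 660 mm. Treat welds as unit-width lines.
Polar moment about centroid: J = 2[d³/12 + d(b/2)²] = 2[330³/12 + 330×47.5²] = 7479000 mm³.
Direct shear f_v = P/L_w = 422×10³ / 660 = 639.4 N/mm (vertical).
Torsion M = P·e = 422×10³ × 265 = 111830000 N·mm.
Critical point at (x, y) = (47.5, 165) from centroid. f_tx = M·y/J = 2467 N/mm; f_ty = M·x/J = 710.3 N/mm.
Resultant f_max = √[f_tx² + (f_v + f_ty)²] = √[2467² + (639.4 + 710.3)²] = 2812 N/mm.
Capacity per unit length: φr_n = 0.75 × 0.6 × 490 × (0.707 × 16) = 2494 N/mm.
2812 > 2494 → NOT adequate.

f_max ≈ 2810 N/mm; NOT adequate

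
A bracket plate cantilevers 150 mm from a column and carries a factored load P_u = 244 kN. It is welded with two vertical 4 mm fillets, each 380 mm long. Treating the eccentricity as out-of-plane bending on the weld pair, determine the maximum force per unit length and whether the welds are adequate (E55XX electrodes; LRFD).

E55XX → F_EXX = 550 MPa.
L_w = 2 × 380 = 760 mm; section modulus (unit throat) S = 2 × L²/6 = 48130 mm².
Direct shear f_v = P/L_w = 244×10³/760 = 321.1 N/mm.
Moment M = P × e = 244×10³ × 150 = 36600000 N·mm; bending f_b = M/S = 760.4 N/mm.
f_max = √(f_v² + f_b²) = √(321.1² + 760.4²) = 825.4 N/mm.
φr_n = 0.75 × 0.6 × 550 × (0.707 × 4) = 699.9 N/mm → NOT adequate.

f_max ≈ 825 N/mm; NOT adequate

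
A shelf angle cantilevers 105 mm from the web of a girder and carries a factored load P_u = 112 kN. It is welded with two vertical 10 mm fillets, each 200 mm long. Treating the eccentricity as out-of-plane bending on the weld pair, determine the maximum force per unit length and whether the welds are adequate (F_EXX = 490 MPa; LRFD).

f_max ≈ 925 N/mm; adequate

L_w = 2 × 200 = 400 mm; section modulus (unit throat) S = 2 × L²/6 = 13330 mm².
Direct shear f_v = P/L_w = 112×10³/400 = 280 N/mm.
Moment M = P × e = 112×10³ × 105 = 11760000 N·mm; bending f_b = M/S = 882 N/mm.
f_max = √(f_v² + f_b²) = √(280² + 882²) = 925.4 N/mm.
φr_n = 0.75 × 0.6 × 490 × (0.707 × 10) = 1559 N/mm → adequate.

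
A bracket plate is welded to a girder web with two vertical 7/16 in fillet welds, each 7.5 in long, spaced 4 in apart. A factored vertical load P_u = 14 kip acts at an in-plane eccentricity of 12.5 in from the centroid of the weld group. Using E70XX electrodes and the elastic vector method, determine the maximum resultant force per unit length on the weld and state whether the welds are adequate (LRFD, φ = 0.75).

E70XX → F_EXX = 70 ksi.
Total weld length L_w = 15 in. Treat welds as unit-width lines.
Polar moment about centroid: J = 2[d³/12 + d(b/2)²] = 2[7.5³/12 + 7.5×2²] = 130.3 in³.
Direct shear f_v = P/L_w = 14 / 15 = 0.9333 kip/in (vertical).
Torsion M = P·e = 14 × 12.5 = 175 kip·in.
Critical point at (x, y) = (2, 3.75) from centroid. f_tx = M·y/J = 5.036 kip/in; f_ty = M·x/J = 2.686 kip/in.
Resultant f_max = √[f_tx² + (f_v + f_ty)²] = √[5.036² + (0.9333 + 2.686)²] = 6.202 kip/in.
Capacity per unit length: φr_n = 0.75 × 0.6 × 70 × (0.707 × 0.4375) = 9.743 kip/in.
6.202 ≤ 9.743 → adequate.

f_max ≈ 6.2 kip/in; adequate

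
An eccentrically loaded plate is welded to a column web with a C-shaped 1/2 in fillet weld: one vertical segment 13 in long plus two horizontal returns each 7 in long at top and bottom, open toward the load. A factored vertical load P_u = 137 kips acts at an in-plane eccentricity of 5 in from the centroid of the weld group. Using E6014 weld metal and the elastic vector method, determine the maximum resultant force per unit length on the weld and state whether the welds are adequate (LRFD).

f_max ≈ 10.2 kip/in; NOT adequate

E60XX → F_EXX = 60 ksi.
Total weld length L_w = 27 in. Treat welds as unit-width lines.
Centroid: x̄ = 2×7×3.5 / 27 = 1.815 in from the vertical weld.
Polar moment about centroid: J = I_x + I_y = [13³/12 + 2×7×6.5²] + [13×1.815² + 2(7³/12 + 7×1.685²)] = 914.3 in³.
Direct shear f_v = P/L_w = 137 / 27 = 5.074 kip/in (vertical).
Torsion M = P·e = 137 × 5 = 685 kip·in.
Critical point at (x, y) = (5.185, 6.5) from centroid. f_tx = M·y/J = 4.87 kip/in; f_ty = M·x/J = 3.885 kip/in.
Resultant f_max = √[f_tx² + (f_v + f_ty)²] = √[4.87² + (5.074 + 3.885)²] = 10.2 kip/in.
Capacity per unit length: φr_n = 0.75 × 0.6 × 60 × (0.707 × 0.5) = 9.544 kip/in.
10.2 > 9.544 → NOT adequate.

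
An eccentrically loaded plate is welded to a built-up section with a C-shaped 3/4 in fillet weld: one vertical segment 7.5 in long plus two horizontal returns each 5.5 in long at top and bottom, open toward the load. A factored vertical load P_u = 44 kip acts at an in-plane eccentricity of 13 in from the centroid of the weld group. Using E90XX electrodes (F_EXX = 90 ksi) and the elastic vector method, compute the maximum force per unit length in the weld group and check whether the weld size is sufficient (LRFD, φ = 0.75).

f_max ≈ 14.1 kip/in; adequate

Total weld length L_w = 18.5 in. Treat welds as unit-width lines.
Centroid: x̄ = 2×5.5×2.75 / 18.5 = 1.635 in from the vertical weld.
Polar moment about centroid: J = I_x + I_y = [7.5³/12 + 2×5.5×3.75²] + [7.5×1.635² + 2(5.5³/12 + 5.5×1.115²)] = 251.3 in³.
Direct shear f_v = P/L_w = 44 / 18.5 = 2.378 kip/in (vertical).
Torsion M = P·e = 44 × 13 = 572 kip·in.
Critical point at (x, y) = (3.865, 3.75) from centroid. f_tx = M·y/J = 8.536 kip/in; f_ty = M·x/J = 8.797 kip/in.
Resultant f_max = √[f_tx² + (f_v + f_ty)²] = √[8.536² + (2.378 + 8.797)²] = 14.06 kip/in.
Capacity per unit length: φr_n = 0.75 × 0.6 × 90 × (0.707 × 0.75) = 21.48 kip/in.
14.06 ≤ 21.48 → adequate.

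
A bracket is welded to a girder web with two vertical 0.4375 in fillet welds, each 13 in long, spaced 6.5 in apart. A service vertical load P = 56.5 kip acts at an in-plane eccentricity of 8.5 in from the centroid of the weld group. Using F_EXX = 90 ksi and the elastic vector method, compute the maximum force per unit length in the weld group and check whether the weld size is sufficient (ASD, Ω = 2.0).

Total weld length L_w = 26 in. Treat welds as unit-width lines.
Polar moment about centroid: J = 2[d³/12 + d(b/2)²] = 2[13³/12 + 13×3.25²] = 640.8 in³.
Direct shear f_v = P/L_w = 56.5 / 26 = 2.173 kip/in (vertical).
Torsion M = P·e = 56.5 × 8.5 = 480.25 kip·in.
Critical point at (x, y) = (3.25, 6.5) from centroid. f_tx = M·y/J = 4.872 kip/in; f_ty = M·x/J = 2.436 kip/in.
Resultant f_max = √[f_tx² + (f_v + f_ty)²] = √[4.872² + (2.173 + 2.436)²] = 6.706 kip/in.
Capacity per unit length: r_n/Ω = (1/2.0) × 0.6 × 90 × (0.707 × 0.4375) = 8.351 kip/in.
6.706 ≤ 8.351 → adequate.

f_max ≈ 6.71 kip/in; adequate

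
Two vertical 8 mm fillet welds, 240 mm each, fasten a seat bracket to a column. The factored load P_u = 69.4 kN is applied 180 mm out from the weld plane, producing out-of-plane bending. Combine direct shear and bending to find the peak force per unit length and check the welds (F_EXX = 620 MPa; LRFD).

f_max ≈ 666 N/mm; adequate

L_w = 2 × 240 = 480 mm; section modulus (unit throat) S = 2 × L²/6 = 19200 mm².
Direct shear f_v = P/L_w = 69.4×10³/480 = 144.6 N/mm.
Moment M = P × e = 69.4×10³ × 180 = 12492000 N·mm; bending f_b = M/S = 650.6 N/mm.
f_max = √(f_v² + f_b²) = √(144.6² + 650.6²) = 666.5 N/mm.
φr_n = 0.75 × 0.6 × 620 × (0.707 × 8) = 1578 N/mm → adequate.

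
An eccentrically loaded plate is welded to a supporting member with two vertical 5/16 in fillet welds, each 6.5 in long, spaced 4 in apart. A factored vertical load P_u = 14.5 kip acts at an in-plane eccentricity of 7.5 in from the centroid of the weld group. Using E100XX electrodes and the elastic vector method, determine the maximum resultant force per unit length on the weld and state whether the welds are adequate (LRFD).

E100XX → F_EXX = 100 ksi.
Total weld length L_w = 13 in. Treat welds as unit-width lines.
Polar moment about centroid: J = 2[d³/12 + d(b/2)²] = 2[6.5³/12 + 6.5×2²] = 97.77 in³.
Direct shear f_v = P/L_w = 14.5 / 13 = 1.115 kip/in (vertical).
Torsion M = P·e = 14.5 × 7.5 = 108.75 kip·in.
Critical point at (x, y) = (2, 3.25) from centroid. f_tx = M·y/J = 3.615 kip/in; f_ty = M·x/J = 2.225 kip/in.
Resultant f_max = √[f_tx² + (f_v + f_ty)²] = √[3.615² + (1.115 + 2.225)²] = 4.922 kip/in.
Capacity per unit length: φr_n = 0.75 × 0.6 × 100 × (0.707 × 0.3125) = 9.942 kip/in.
4.922 ≤ 9.942 → adequate.

f_max ≈ 4.92 kip/in; adequate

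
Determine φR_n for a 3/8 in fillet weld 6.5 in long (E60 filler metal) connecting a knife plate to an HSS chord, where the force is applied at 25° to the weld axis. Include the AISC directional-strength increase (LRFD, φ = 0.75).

φR_n ≈ 52.9 kip

E60XX → F_EXX = 60 ksi.
t_e = 0.707 × 0.375 = 0.2651 in; A_we = 0.2651 × 6.5 = 1.723 in².
Directional factor: 1.0 + 0.5 sin^1.5(25°) = 1.137.
F_nw = 0.6 × 60 × 1.137 = 40.95 ksi.
φR_n = 0.75 × 40.95 × 1.723 = 52.92 kip.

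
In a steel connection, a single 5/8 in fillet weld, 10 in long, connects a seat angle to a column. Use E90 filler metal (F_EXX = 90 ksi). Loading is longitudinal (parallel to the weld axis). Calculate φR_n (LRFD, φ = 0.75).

φR_n ≈ 179 kips

Effective throat t_e = 0.707 × 0.625 = 0.4419 in.
Total length L = 10 in; A_we = 0.4419 × 10 = 4.419 in².
F_nw = 0.6 F_EXX = 0.6 × 90 = 54 ksi.
φR_n = 0.75 × 54 × 4.419 = 179 kips.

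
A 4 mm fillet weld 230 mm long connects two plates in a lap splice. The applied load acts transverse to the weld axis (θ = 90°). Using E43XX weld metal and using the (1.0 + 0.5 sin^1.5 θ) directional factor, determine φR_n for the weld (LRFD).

φR_n ≈ 189 kN

E43XX → F_EXX = 430 MPa.
t_e = 0.707 × 4 = 2.828 mm; A_we = 2.828 × 230 = 650.4 mm².
Directional factor: 1.0 + 0.5 sin^1.5(90°) = 1.5.
F_nw = 0.6 × 430 × 1.5 = 387 MPa.
φR_n = 0.75 × 387 × 650.4 × 10⁻³ = 188.8 kN.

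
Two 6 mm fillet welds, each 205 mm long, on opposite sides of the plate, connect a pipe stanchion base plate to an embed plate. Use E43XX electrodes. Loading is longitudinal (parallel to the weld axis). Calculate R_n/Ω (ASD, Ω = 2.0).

R_n/Ω ≈ 224 kN

E43XX → F_EXX = 430 MPa.
Effective throat t_e = 0.707 × 6 = 4.242 mm.
Total length L = 410 mm; A_we = 4.242 × 410 = 1739 mm².
F_nw = 0.6 F_EXX = 0.6 × 430 = 258 MPa.
R_n = 258 × 1739 × 10⁻³ = 448.7 kN; R_n/Ω = 448.7/2.0 = 224.4 kN.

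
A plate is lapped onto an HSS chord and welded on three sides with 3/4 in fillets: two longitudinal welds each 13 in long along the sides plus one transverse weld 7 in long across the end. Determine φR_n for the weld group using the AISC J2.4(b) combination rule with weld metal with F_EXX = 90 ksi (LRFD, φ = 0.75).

t_e = 0.707 × 0.75 = 0.5302 in.
R_nwl = 0.6 × 90 × 0.5302 × 26 = 744.5 kip (longitudinal, 2 welds).
R_nwt = 0.6 × 90 × 0.5302 × 7 = 200.4 kip (transverse, base value).
(i) R_nwl + R_nwt = 944.9 kip; (ii) 0.85 R_nwl + 1.5 R_nwt = 933.5 kip.
R_n = max = 944.9 kip [governs: (i)]; φR_n = 708.7 kip.

φR_n ≈ 709 kip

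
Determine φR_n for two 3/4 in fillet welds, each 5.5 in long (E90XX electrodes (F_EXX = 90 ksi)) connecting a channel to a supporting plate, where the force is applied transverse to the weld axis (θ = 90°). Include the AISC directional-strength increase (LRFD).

φR_n ≈ 354 kip

t_e = 0.707 × 0.75 = 0.5302 in; A_we = 0.5302 × 11 = 5.833 in².
Directional factor: 1.0 + 0.5 sin^1.5(90°) = 1.5.
F_nw = 0.6 × 90 × 1.5 = 81 ksi.
φR_n = 0.75 × 81 × 5.833 = 354.3 kip.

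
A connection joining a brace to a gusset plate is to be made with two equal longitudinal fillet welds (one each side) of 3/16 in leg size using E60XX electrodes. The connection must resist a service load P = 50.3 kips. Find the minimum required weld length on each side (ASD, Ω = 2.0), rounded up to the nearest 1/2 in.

E60XX → F_EXX = 60 ksi.
Throat t_e = 0.707 × 0.1875 = 0.1326 in.
r_n/Ω = (0.6 × 60 × 0.1326) / 2.0 = 2.386 kip/in.
L_req = P / (r_n/Ω) = 50.3 / 2.386 = 21.08 in total.
Per side: 21.08 / 2 = 10.54 in.
Round up → use L = 11 in on each side.

L = 11 in on each side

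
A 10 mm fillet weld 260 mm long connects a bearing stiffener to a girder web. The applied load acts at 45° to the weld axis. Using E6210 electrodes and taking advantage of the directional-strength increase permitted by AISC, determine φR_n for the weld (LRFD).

E62XX → F_EXX = 620 MPa.
t_e = 0.707 × 10 = 7.07 mm; A_we = 7.07 × 260 = 1838 mm².
Directional factor: 1.0 + 0.5 sin^1.5(45°) = 1.297.
F_nw = 0.6 × 620 × 1.297 = 482.6 MPa.
φR_n = 0.75 × 482.6 × 1838 × 10⁻³ = 665.3 kN.

φR_n ≈ 665 kN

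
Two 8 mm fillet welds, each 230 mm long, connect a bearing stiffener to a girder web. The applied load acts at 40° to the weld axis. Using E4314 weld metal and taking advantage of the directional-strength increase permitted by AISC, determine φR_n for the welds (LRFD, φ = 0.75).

E43XX → F_EXX = 430 MPa.
t_e = 0.707 × 8 = 5.656 mm; A_we = 5.656 × 460 = 2602 mm².
Directional factor: 1.0 + 0.5 sin^1.5(40°) = 1.258.
F_nw = 0.6 × 430 × 1.258 = 324.5 MPa.
φR_n = 0.75 × 324.5 × 2602 × 10⁻³ = 633.2 kN.

φR_n ≈ 633 kN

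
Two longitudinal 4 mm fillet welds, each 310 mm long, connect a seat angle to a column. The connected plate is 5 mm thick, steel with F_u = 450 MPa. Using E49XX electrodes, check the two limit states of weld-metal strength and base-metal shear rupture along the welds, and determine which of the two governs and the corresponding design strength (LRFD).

φR_n ≈ 387 kN (weld metal governs)

E49XX → F_EXX = 490 MPa.
t_e = 0.707 × 4 = 2.828 mm; L = 620 mm.
Weld metal: φR_n = 0.75 × 0.6 × 490 × 2.828 × 620 × 10⁻³ = 386.6 kN.
Base metal (shear rupture): φR_n = 0.75 × 0.6 × 450 × 5 × 620 × 10⁻³ = 627.8 kN.
Governing: weld metal.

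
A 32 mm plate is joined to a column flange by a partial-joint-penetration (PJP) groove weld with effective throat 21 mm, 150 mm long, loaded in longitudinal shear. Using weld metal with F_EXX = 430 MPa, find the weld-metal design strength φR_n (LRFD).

Effective throat (given) t_e = 21 mm.
A_we = 21 × 150 = 3150 mm².
F_nw = 0.6 F_EXX = 258 MPa.
φR_n = 0.75 × 258 × 3150 × 10⁻³ = 609.5 kN.

φR_n ≈ 610 kN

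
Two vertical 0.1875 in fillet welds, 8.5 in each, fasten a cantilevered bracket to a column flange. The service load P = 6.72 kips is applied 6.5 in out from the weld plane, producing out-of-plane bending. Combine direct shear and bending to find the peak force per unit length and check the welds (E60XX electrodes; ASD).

E60XX → F_EXX = 60 ksi.
L_w = 2 × 8.5 = 17 in; section modulus (unit throat) S = 2 × L²/6 = 24.08 in².
Direct shear f_v = P/L_w = 6.72/17 = 0.3953 kip/in.
Moment M = P × e = 6.72 × 6.5 = 43.68 kip·in; bending f_b = M/S = 1.814 kip/in.
f_max = √(f_v² + f_b²) = √(0.3953² + 1.814²) = 1.856 kip/in.
r_n/Ω = (1/2.0) × 0.6 × 60 × (0.707 × 0.1875) = 2.386 kip/in → adequate.

f_max ≈ 1.86 kip/in; adequate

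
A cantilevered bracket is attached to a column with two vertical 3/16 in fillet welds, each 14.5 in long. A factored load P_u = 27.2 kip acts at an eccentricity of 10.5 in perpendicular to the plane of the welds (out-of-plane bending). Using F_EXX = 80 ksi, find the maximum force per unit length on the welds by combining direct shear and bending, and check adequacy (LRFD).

f_max ≈ 4.18 kip/in; adequate

L_w = 2 × 14.5 = 29 in; section modulus (unit throat) S = 2 × L²/6 = 70.08 in².
Direct shear f_v = P/L_w = 27.2/29 = 0.9379 kip/in.
Moment M = P × e = 27.2 × 10.5 = 285.6 kip·in; bending f_b = M/S = 4.075 kip/in.
f_max = √(f_v² + f_b²) = √(0.9379² + 4.075²) = 4.182 kip/in.
φr_n = 0.75 × 0.6 × 80 × (0.707 × 0.1875) = 4.772 kip/in → adequate.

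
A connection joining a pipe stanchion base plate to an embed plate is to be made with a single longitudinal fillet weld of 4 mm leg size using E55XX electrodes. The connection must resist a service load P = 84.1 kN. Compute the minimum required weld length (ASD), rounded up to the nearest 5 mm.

L = 185 mm

E55XX → F_EXX = 550 MPa.
Throat t_e = 0.707 × 4 = 2.828 mm.
r_n/Ω = (0.6 × 550 × 2.828) / 2.0 = 466.6 N/mm = 0.4666 kN/mm.
L_req = P / (r_n/Ω) = 84.1 / 0.4666 = 180.2 mm total.
Round up → use L = 185 mm.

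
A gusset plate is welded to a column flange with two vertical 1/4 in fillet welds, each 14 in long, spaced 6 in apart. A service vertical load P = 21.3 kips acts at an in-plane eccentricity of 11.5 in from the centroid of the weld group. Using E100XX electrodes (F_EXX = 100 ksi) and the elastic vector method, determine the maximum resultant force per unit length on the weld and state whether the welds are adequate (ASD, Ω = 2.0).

Total weld length L_w = 28 in. Treat welds as unit-width lines.
Polar moment about centroid: J = 2[d³/12 + d(b/2)²] = 2[14³/12 + 14×3²] = 709.3 in³.
Direct shear f_v = P/L_w = 21.3 / 28 = 0.7607 kip/in (vertical).
Torsion M = P·e = 21.3 × 11.5 = 244.95 kip·in.
Critical point at (x, y) = (3, 7) from centroid. f_tx = M·y/J = 2.417 kip/in; f_ty = M·x/J = 1.036 kip/in.
Resultant f_max = √[f_tx² + (f_v + f_ty)²] = √[2.417² + (0.7607 + 1.036)²] = 3.012 kip/in.
Capacity per unit length: r_n/Ω = (1/2.0) × 0.6 × 100 × (0.707 × 0.25) = 5.302 kip/in.
3.012 ≤ 5.302 → adequate.

f_max ≈ 3.01 kip/in; adequate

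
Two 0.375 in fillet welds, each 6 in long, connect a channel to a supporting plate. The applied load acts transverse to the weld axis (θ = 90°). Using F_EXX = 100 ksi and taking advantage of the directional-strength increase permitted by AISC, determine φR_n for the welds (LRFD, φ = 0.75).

φR_n ≈ 215 kips

t_e = 0.707 × 0.375 = 0.2651 in; A_we = 0.2651 × 12 = 3.181 in².
Directional factor: 1.0 + 0.5 sin^1.5(90°) = 1.5.
F_nw = 0.6 × 100 × 1.5 = 90 ksi.
φR_n = 0.75 × 90 × 3.181 = 214.8 kips.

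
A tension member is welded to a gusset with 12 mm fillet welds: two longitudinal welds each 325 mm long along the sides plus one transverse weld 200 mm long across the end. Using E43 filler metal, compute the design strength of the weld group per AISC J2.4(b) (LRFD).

E43XX → F_EXX = 430 MPa.
t_e = 0.707 × 12 = 8.484 mm.
R_nwl = 0.6 × 430 × 8.484 × 650 × 10⁻³ = 1423 kN (longitudinal, 2 welds).
R_nwt = 0.6 × 430 × 8.484 × 200 × 10⁻³ = 437.8 kN (transverse, base value).
(i) R_nwl + R_nwt = 1861 kN; (ii) 0.85 R_nwl + 1.5 R_nwt = 1866 kN.
R_n = max = 1866 kN [governs: (ii)]; φR_n = 1400 kN.

φR_n ≈ 1400 kN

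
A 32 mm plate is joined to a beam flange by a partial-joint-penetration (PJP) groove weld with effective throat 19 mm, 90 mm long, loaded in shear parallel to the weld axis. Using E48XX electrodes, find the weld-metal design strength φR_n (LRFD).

E48XX → F_EXX = 480 MPa.
Effective throat (given) t_e = 19 mm.
A_we = 19 × 90 = 1710 mm².
F_nw = 0.6 F_EXX = 288 MPa.
φR_n = 0.75 × 288 × 1710 × 10⁻³ = 369.4 kN.

φR_n ≈ 369 kN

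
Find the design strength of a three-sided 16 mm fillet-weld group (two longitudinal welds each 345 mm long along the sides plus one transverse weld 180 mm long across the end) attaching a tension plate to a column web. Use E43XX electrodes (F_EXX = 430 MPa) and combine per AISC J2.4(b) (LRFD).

t_e = 0.707 × 16 = 11.31 mm.
R_nwl = 0.6 × 430 × 11.31 × 690 × 10⁻³ = 2014 kN (longitudinal, 2 welds).
R_nwt = 0.6 × 430 × 11.31 × 180 × 10⁻³ = 525.3 kN (transverse, base value).
(i) R_nwl + R_nwt = 2539 kN; (ii) 0.85 R_nwl + 1.5 R_nwt = 2500 kN.
R_n = max = 2539 kN [governs: (i)]; φR_n = 1904 kN.

φR_n ≈ 1900 kN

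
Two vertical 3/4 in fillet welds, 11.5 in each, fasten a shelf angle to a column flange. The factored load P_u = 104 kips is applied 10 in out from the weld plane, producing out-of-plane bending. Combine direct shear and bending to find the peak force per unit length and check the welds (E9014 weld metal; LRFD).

f_max ≈ 24 kip/in; NOT adequate

E90XX → F_EXX = 90 ksi.
L_w = 2 × 11.5 = 23 in; section modulus (unit throat) S = 2 × L²/6 = 44.08 in².
Direct shear f_v = P/L_w = 104/23 = 4.522 kip/in.
Moment M = P × e = 104 × 10 = 1040 kip·in; bending f_b = M/S = 23.59 kip/in.
f_max = √(f_v² + f_b²) = √(4.522² + 23.59²) = 24.02 kip/in.
φr_n = 0.75 × 0.6 × 90 × (0.707 × 0.75) = 21.48 kip/in → NOT adequate.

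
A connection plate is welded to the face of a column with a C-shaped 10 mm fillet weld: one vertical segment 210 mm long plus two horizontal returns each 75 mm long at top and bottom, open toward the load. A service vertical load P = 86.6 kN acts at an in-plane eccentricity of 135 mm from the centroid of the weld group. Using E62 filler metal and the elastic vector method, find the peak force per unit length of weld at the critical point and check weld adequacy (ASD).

E62XX → F_EXX = 620 MPa.
Total weld length L_w = 360 mm. Treat welds as unit-width lines.
Centroid: x̄ = 2×75×37.5 / 360 = 15.62 mm from the vertical weld.
Polar moment about centroid: J = I_x + I_y = [210³/12 + 2×75×105²] + [210×15.62² + 2(75³/12 + 75×21.88²)] = 2619000 mm³.
Direct shear f_v = P/L_w = 86.6×10³ / 360 = 240.6 N/mm (vertical).
Torsion M = P·e = 86.6×10³ × 135 = 11691000 N·mm.
Critical point at (x, y) = (59.38, 105) from centroid. f_tx = M·y/J = 468.7 N/mm; f_ty = M·x/J = 265.1 N/mm.
Resultant f_max = √[f_tx² + (f_v + f_ty)²] = √[468.7² + (240.6 + 265.1)²] = 689.5 N/mm.
Capacity per unit length: r_n/Ω = (1/2.0) × 0.6 × 620 × (0.707 × 10) = 1315 N/mm.
689.5 ≤ 1315 → adequate.

f_max ≈ 689 N/mm; adequate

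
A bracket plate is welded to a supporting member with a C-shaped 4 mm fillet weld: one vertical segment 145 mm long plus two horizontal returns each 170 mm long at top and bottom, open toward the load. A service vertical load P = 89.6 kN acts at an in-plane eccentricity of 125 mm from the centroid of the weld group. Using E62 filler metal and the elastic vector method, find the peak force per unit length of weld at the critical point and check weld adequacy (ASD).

f_max ≈ 575 N/mm; NOT adequate

E62XX → F_EXX = 620 MPa.
Total weld length L_w = 485 mm. Treat welds as unit-width lines.
Centroid: x̄ = 2×170×85 / 485 = 59.59 mm from the vertical weld.
Polar moment about centroid: J = I_x + I_y = [145³/12 + 2×170×72.5²] + [145×59.59² + 2(170³/12 + 170×25.41²)] = 3594000 mm³.
Direct shear f_v = P/L_w = 89.6×10³ / 485 = 184.7 N/mm (vertical).
Torsion M = P·e = 89.6×10³ × 125 = 11200000 N·mm.
Critical point at (x, y) = (110.4, 72.5) from centroid. f_tx = M·y/J = 225.9 N/mm; f_ty = M·x/J = 344 N/mm.
Resultant f_max = √[f_tx² + (f_v + f_ty)²] = √[225.9² + (184.7 + 344)²] = 575 N/mm.
Capacity per unit length: r_n/Ω = (1/2.0) × 0.6 × 620 × (0.707 × 4) = 526 N/mm.
575 > 526 → NOT adequate.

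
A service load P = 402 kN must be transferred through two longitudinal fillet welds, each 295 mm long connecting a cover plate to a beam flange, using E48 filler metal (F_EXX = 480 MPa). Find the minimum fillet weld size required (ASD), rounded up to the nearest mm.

Total weld length L = 590 mm.
Required throat t_e = P × Ω / (0.6 F_EXX × L) = 402 × 2.0 / (0.6 × 480 × 590 × 10⁻³) = 4.732 mm.
Required leg w = t_e / 0.707 = 6.693 mm → use 7 mm.

w = 7 mm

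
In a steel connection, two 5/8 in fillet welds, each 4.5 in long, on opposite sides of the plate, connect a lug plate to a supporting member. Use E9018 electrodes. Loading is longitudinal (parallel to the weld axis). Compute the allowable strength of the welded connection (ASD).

E90XX → F_EXX = 90 ksi.
Effective throat t_e = 0.707 × 0.625 = 0.4419 in.
Total length L = 9 in; A_we = 0.4419 × 9 = 3.977 in².
F_nw = 0.6 F_EXX = 0.6 × 90 = 54 ksi.
R_n = 54 × 3.977 = 214.8 kip; R_n/Ω = 214.8/2.0 = 107.4 kip.

R_n/Ω ≈ 107 kip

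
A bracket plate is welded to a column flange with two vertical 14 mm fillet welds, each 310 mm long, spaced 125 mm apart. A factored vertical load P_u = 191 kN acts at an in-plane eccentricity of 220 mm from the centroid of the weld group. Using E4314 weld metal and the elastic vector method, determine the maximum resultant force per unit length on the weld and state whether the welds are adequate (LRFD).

f_max ≈ 1100 N/mm; adequate

E43XX → F_EXX = 430 MPa.
Total weld length L_w = 620 mm. Treat welds as unit-width lines.
Polar moment about centroid: J = 2[d³/12 + d(b/2)²] = 2[310³/12 + 310×62.5²] = 7387000 mm³.
Direct shear f_v = P/L_w = 191×10³ / 620 = 308.1 N/mm (vertical).
Torsion M = P·e = 191×10³ × 220 = 42020000 N·mm.
Critical point at (x, y) = (62.5, 155) from centroid. f_tx = M·y/J = 881.7 N/mm; f_ty = M·x/J = 355.5 N/mm.
Resultant f_max = √[f_tx² + (f_v + f_ty)²] = √[881.7² + (308.1 + 355.5)²] = 1104 N/mm.
Capacity per unit length: φr_n = 0.75 × 0.6 × 430 × (0.707 × 14) = 1915 N/mm.
1104 ≤ 1915 → adequate.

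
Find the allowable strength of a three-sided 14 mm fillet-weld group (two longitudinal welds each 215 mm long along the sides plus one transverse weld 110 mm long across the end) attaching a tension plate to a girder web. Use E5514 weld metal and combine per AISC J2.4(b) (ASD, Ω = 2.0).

E55XX → F_EXX = 550 MPa.
t_e = 0.707 × 14 = 9.898 mm.
R_nwl = 0.6 × 550 × 9.898 × 430 × 10⁻³ = 1405 kN (longitudinal, 2 welds).
R_nwt = 0.6 × 550 × 9.898 × 110 × 10⁻³ = 359.3 kN (transverse, base value).
(i) R_nwl + R_nwt = 1764 kN; (ii) 0.85 R_nwl + 1.5 R_nwt = 1733 kN.
R_n = max = 1764 kN [governs: (i)]; R_n/Ω = 881.9 kN.

R_n/Ω ≈ 882 kN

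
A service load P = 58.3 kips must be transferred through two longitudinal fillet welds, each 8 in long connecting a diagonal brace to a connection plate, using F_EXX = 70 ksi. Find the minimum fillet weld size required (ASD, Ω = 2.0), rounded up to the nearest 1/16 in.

Total weld length L = 16 in.
Required throat t_e = P × Ω / (0.6 F_EXX × L) = 58.3 × 2.0 / (0.6 × 70 × 16) = 0.1735 in.
Required leg w = t_e / 0.707 = 0.2454 in → use 1/4 in.

w = 1/4 in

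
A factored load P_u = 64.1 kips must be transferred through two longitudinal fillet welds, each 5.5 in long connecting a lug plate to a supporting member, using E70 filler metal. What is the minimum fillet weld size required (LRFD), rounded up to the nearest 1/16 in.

E70XX → F_EXX = 70 ksi.
Total weld length L = 11 in.
Required throat t_e = P_u / (φ × 0.6 F_EXX × L) = 64.1 / (0.75 × 0.6 × 70 × 11) = 0.185 in.
Required leg w = t_e / 0.707 = 0.2617 in → use 5/16 in.

w = 5/16 in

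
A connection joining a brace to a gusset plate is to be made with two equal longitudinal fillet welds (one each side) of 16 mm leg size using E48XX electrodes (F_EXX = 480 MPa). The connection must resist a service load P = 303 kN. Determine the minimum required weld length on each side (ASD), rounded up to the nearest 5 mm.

Throat t_e = 0.707 × 16 = 11.31 mm.
r_n/Ω = (0.6 × 480 × 11.31) / 2.0 = 1629 N/mm = 1.629 kN/mm.
L_req = P / (r_n/Ω) = 303 / 1.629 = 186 mm total.
Per side: 186 / 2 = 93.01 mm.
Round up → use L = 95 mm on each side.

L = 95 mm on each side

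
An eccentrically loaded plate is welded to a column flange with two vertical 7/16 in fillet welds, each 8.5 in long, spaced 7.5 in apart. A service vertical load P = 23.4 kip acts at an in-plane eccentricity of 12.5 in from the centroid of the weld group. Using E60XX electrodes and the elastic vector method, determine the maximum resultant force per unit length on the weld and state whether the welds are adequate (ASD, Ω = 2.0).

f_max ≈ 5.86 kip/in; NOT adequate

E60XX → F_EXX = 60 ksi.
Total weld length L_w = 17 in. Treat welds as unit-width lines.
Polar moment about centroid: J = 2[d³/12 + d(b/2)²] = 2[8.5³/12 + 8.5×3.75²] = 341.4 in³.
Direct shear f_v = P/L_w = 23.4 / 17 = 1.376 kip/in (vertical).
Torsion M = P·e = 23.4 × 12.5 = 292.5 kip·in.
Critical point at (x, y) = (3.75, 4.25) from centroid. f_tx = M·y/J = 3.641 kip/in; f_ty = M·x/J = 3.213 kip/in.
Resultant f_max = √[f_tx² + (f_v + f_ty)²] = √[3.641² + (1.376 + 3.213)²] = 5.858 kip/in.
Capacity per unit length: r_n/Ω = (1/2.0) × 0.6 × 60 × (0.707 × 0.4375) = 5.568 kip/in.
5.858 > 5.568 → NOT adequate.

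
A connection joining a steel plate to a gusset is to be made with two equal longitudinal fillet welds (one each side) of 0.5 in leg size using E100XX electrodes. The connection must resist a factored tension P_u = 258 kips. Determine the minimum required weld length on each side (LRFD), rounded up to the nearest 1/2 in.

E100XX → F_EXX = 100 ksi.
Throat t_e = 0.707 × 0.5 = 0.3535 in.
φr_n = 0.75 × 0.6 × 100 × 0.3535 = 15.91 kips/in.
L_req = P_u / φr_n = 258 / 15.91 = 16.22 in total.
Per side: 16.22 / 2 = 8.109 in.
Round up → use L = 8.5 in on each side.

L = 8.5 in on each side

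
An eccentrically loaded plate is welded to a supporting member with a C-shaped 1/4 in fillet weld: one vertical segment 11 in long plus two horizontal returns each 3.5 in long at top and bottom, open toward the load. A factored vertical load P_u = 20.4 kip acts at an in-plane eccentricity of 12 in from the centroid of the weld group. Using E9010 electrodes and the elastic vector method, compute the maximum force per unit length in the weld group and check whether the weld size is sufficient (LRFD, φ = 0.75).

E90XX → F_EXX = 90 ksi.
Total weld length L_w = 18 in. Treat welds as unit-width lines.
Centroid: x̄ = 2×3.5×1.75 / 18 = 0.6806 in from the vertical weld.
Polar moment about centroid: J = I_x + I_y = [11³/12 + 2×3.5×5.5²] + [11×0.6806² + 2(3.5³/12 + 3.5×1.069²)] = 342.9 in³.
Direct shear f_v = P/L_w = 20.4 / 18 = 1.133 kip/in (vertical).
Torsion M = P·e = 20.4 × 12 = 244.8 kip·in.
Critical point at (x, y) = (2.819, 5.5) from centroid. f_tx = M·y/J = 3.926 kip/in; f_ty = M·x/J = 2.013 kip/in.
Resultant f_max = √[f_tx² + (f_v + f_ty)²] = √[3.926² + (1.133 + 2.013)²] = 5.031 kip/in.
Capacity per unit length: φr_n = 0.75 × 0.6 × 90 × (0.707 × 0.25) = 7.158 kip/in.
5.031 ≤ 7.158 → adequate.

f_max ≈ 5.03 kip/in; adequate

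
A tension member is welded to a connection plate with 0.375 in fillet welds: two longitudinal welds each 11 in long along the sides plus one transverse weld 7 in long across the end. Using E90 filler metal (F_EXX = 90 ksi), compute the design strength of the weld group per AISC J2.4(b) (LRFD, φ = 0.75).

φR_n ≈ 314 kips

t_e = 0.707 × 0.375 = 0.2651 in.
R_nwl = 0.6 × 90 × 0.2651 × 22 = 315 kips (longitudinal, 2 welds).
R_nwt = 0.6 × 90 × 0.2651 × 7 = 100.2 kips (transverse, base value).
(i) R_nwl + R_nwt = 415.2 kips; (ii) 0.85 R_nwl + 1.5 R_nwt = 418 kips.
R_n = max = 418 kips [governs: (ii)]; φR_n = 313.5 kips.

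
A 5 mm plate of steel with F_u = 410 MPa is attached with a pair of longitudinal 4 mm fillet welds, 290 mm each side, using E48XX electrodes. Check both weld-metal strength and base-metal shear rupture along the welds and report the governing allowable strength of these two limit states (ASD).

E48XX → F_EXX = 480 MPa.
t_e = 0.707 × 4 = 2.828 mm; L = 580 mm.
Weld metal: R_n/Ω = (1/2.0) × 0.6 × 480 × 2.828 × 580 × 10⁻³ = 236.2 kN.
Base metal (shear rupture): R_n/Ω = (1/2.0) × 0.6 × 410 × 5 × 580 × 10⁻³ = 356.7 kN.
Governing: weld metal.

R_n/Ω ≈ 236 kN (weld metal governs)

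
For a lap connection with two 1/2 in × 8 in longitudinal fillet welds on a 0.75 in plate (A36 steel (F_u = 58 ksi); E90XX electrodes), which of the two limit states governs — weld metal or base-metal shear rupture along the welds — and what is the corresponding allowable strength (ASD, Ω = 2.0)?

R_n/Ω ≈ 153 kip (weld metal governs)

E90XX → F_EXX = 90 ksi.
t_e = 0.707 × 0.5 = 0.3535 in; L = 16 in.
Weld metal: R_n/Ω = (1/2.0) × 0.6 × 90 × 0.3535 × 16 = 152.7 kip.
Base metal (shear rupture): R_n/Ω = (1/2.0) × 0.6 × 58 × 0.75 × 16 = 208.8 kip.
Governing: weld metal.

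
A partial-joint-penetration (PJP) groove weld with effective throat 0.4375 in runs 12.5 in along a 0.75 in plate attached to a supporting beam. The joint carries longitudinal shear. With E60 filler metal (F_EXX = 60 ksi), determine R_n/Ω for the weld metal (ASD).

R_n/Ω ≈ 98.4 kips

Effective throat (given) t_e = 0.4375 in.
A_we = 0.4375 × 12.5 = 5.469 in².
F_nw = 0.6 F_EXX = 36 ksi.
R_n/Ω = (36 × 5.469) / 2.0 = 98.44 kips.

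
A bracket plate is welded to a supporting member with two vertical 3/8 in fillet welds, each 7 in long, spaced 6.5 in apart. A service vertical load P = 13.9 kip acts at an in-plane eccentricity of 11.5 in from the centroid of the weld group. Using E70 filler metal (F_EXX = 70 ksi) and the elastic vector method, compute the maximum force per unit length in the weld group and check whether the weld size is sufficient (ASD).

Total weld length L_w = 14 in. Treat welds as unit-width lines.
Polar moment about centroid: J = 2[d³/12 + d(b/2)²] = 2[7³/12 + 7×3.25²] = 205 in³.
Direct shear f_v = P/L_w = 13.9 / 14 = 0.9929 kip/in (vertical).
Torsion M = P·e = 13.9 × 11.5 = 159.85 kip·in.
Critical point at (x, y) = (3.25, 3.5) from centroid. f_tx = M·y/J = 2.729 kip/in; f_ty = M·x/J = 2.534 kip/in.
Resultant f_max = √[f_tx² + (f_v + f_ty)²] = √[2.729² + (0.9929 + 2.534)²] = 4.459 kip/in.
Capacity per unit length: r_n/Ω = (1/2.0) × 0.6 × 70 × (0.707 × 0.375) = 5.568 kip/in.
4.459 ≤ 5.568 → adequate.

f_max ≈ 4.46 kip/in; adequate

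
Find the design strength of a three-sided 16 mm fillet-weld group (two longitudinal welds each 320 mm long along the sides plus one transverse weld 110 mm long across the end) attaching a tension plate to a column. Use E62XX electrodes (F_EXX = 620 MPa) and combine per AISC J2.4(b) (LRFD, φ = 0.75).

t_e = 0.707 × 16 = 11.31 mm.
R_nwl = 0.6 × 620 × 11.31 × 640 × 10⁻³ = 2693 kN (longitudinal, 2 welds).
R_nwt = 0.6 × 620 × 11.31 × 110 × 10⁻³ = 462.9 kN (transverse, base value).
(i) R_nwl + R_nwt = 3156 kN; (ii) 0.85 R_nwl + 1.5 R_nwt = 2984 kN.
R_n = max = 3156 kN [governs: (i)]; φR_n = 2367 kN.

φR_n ≈ 2370 kN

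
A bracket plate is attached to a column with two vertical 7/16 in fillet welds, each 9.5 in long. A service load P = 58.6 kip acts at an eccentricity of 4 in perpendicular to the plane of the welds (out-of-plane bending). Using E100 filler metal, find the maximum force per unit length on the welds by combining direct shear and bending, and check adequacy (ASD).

f_max ≈ 8.38 kip/in; adequate

E100XX → F_EXX = 100 ksi.
L_w = 2 × 9.5 = 19 in; section modulus (unit throat) S = 2 × L²/6 = 30.08 in².
Direct shear f_v = P/L_w = 58.6/19 = 3.084 kip/in.
Moment M = P × e = 58.6 × 4 = 234.4 kip·in; bending f_b = M/S = 7.792 kip/in.
f_max = √(f_v² + f_b²) = √(3.084² + 7.792²) = 8.38 kip/in.
r_n/Ω = (1/2.0) × 0.6 × 100 × (0.707 × 0.4375) = 9.279 kip/in → adequate.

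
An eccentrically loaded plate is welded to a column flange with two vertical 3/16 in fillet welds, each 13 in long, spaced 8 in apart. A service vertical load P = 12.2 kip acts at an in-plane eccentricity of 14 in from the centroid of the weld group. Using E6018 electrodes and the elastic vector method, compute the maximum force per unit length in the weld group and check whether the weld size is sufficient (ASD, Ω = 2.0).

f_max ≈ 1.95 kip/in; adequate

E60XX → F_EXX = 60 ksi.
Total weld length L_w = 26 in. Treat welds as unit-width lines.
Polar moment about centroid: J = 2[d³/12 + d(b/2)²] = 2[13³/12 + 13×4²] = 782.2 in³.
Direct shear f_v = P/L_w = 12.2 / 26 = 0.4692 kip/in (vertical).
Torsion M = P·e = 12.2 × 14 = 170.8 kip·in.
Critical point at (x, y) = (4, 6.5) from centroid. f_tx = M·y/J = 1.419 kip/in; f_ty = M·x/J = 0.8735 kip/in.
Resultant f_max = √[f_tx² + (f_v + f_ty)²] = √[1.419² + (0.4692 + 0.8735)²] = 1.954 kip/in.
Capacity per unit length: r_n/Ω = (1/2.0) × 0.6 × 60 × (0.707 × 0.1875) = 2.386 kip/in.
1.954 ≤ 2.386 → adequate.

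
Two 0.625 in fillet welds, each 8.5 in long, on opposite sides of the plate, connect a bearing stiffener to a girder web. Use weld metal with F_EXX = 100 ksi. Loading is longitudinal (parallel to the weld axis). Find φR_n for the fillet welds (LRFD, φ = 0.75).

φR_n ≈ 338 kip

Effective throat t_e = 0.707 × 0.625 = 0.4419 in.
Total length L = 17 in; A_we = 0.4419 × 17 = 7.512 in².
F_nw = 0.6 F_EXX = 0.6 × 100 = 60 ksi.
φR_n = 0.75 × 60 × 7.512 = 338 kip.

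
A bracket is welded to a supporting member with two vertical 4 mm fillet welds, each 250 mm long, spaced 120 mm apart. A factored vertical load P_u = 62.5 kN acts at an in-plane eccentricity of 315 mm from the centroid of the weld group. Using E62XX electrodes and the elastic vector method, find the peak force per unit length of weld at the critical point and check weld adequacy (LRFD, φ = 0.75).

f_max ≈ 683 N/mm; adequate

E62XX → F_EXX = 620 MPa.
Total weld length L_w = 500 mm. Treat welds as unit-width lines.
Polar moment about centroid: J = 2[d³/12 + d(b/2)²] = 2[250³/12 + 250×60²] = 4404000 mm³.
Direct shear f_v = P/L_w = 62.5×10³ / 500 = 125 N/mm (vertical).
Torsion M = P·e = 62.5×10³ × 315 = 19688000 N·mm.
Critical point at (x, y) = (60, 125) from centroid. f_tx = M·y/J = 558.8 N/mm; f_ty = M·x/J = 268.2 N/mm.
Resultant f_max = √[f_tx² + (f_v + f_ty)²] = √[558.8² + (125 + 268.2)²] = 683.3 N/mm.
Capacity per unit length: φr_n = 0.75 × 0.6 × 620 × (0.707 × 4) = 789 N/mm.
683.3 ≤ 789 → adequate.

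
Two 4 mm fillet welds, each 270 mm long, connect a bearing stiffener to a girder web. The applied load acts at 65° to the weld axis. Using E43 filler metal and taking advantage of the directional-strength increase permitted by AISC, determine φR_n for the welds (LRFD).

E43XX → F_EXX = 430 MPa.
t_e = 0.707 × 4 = 2.828 mm; A_we = 2.828 × 540 = 1527 mm².
Directional factor: 1.0 + 0.5 sin^1.5(65°) = 1.431.
F_nw = 0.6 × 430 × 1.431 = 369.3 MPa.
φR_n = 0.75 × 369.3 × 1527 × 10⁻³ = 423 kN.

φR_n ≈ 423 kN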